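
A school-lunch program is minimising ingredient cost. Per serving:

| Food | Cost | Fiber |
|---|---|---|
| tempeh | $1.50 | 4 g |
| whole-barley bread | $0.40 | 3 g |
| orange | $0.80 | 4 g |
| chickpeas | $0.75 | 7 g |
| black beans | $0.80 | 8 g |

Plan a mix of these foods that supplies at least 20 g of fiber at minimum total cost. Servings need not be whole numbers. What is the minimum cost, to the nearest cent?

Cost per g of fiber: black beans $0.1000, chickpeas $0.1071, whole-barley bread $0.1333, orange $0.2000, tempeh $0.3750.
With no serving limits, use only black beans: 20 g / 8 g = 2.5 servings × $0.80 = $2.00.

$2.00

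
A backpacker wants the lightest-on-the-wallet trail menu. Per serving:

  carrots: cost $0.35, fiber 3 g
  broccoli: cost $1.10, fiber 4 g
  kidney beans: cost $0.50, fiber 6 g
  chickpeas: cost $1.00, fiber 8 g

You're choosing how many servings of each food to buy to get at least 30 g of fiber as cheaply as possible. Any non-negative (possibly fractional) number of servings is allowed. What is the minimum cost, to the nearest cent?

Cost per g of fiber: kidney beans $0.0833, carrots $0.1167, chickpeas $0.1250, broccoli $0.2750.
With no serving limits, use only kidney beans: 30 g / 6 g = 5 servings × $0.50 = $2.50.

$2.50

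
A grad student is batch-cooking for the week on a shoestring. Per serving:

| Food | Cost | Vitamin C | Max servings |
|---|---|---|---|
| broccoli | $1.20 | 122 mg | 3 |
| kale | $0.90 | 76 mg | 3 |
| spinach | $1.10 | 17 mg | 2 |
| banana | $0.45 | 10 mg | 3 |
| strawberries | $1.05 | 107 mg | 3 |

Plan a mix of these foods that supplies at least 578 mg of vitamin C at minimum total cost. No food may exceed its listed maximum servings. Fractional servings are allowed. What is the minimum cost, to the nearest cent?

Cost per mg of vitamin C: strawberries $0.0098, broccoli $0.0098, kale $0.0118, banana $0.0450, spinach $0.0647.
Take 3 servings of strawberries: +321.0 mg vitamin C for $3.15 (total $3.15, still need 257.0 mg).
Take 2.107 servings of broccoli: +257.0 mg vitamin C for $2.53 (total $5.68, still need 0.0 mg).
Filling from the cheapest source first is optimal under one linear minimum: $5.68.

$5.68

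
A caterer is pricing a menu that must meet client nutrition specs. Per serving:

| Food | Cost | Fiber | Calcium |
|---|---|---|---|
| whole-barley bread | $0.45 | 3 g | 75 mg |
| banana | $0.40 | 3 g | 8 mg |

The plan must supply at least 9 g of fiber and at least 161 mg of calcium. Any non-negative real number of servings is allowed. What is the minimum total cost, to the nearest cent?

$1.30

An LP optimum is at a vertex; with two nutrient constraints at most two foods are used. Check each candidate.
whole-barley bread only: max(9/3, 161/75) = 3 servings → $1.35.
banana only: max(9/3, 161/8) = 20.12 servings → $8.05.
whole-barley bread + banana with both tight: 2.045 servings and 0.9552 servings → $1.30.
Cheapest feasible corner: $1.30.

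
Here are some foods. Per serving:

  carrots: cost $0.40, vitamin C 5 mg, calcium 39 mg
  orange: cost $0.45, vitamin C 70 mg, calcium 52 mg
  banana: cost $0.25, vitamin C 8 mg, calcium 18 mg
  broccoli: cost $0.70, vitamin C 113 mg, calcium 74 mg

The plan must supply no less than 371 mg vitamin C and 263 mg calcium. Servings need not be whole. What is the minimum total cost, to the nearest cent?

$2.35

carrots only: max(371/5, 263/39) = 74.2 servings → $29.68.
orange only: max(371/70, 263/52) = 5.3 servings → $2.38.
banana only: max(371/8, 263/18) = 46.38 servings → $11.59.
broccoli only: max(371/113, 263/74) = 3.554 servings → $2.49.
carrots + orange: intersection lies outside the first quadrant.
carrots + banana: the both-tight solution has a negative serving — not a feasible corner.
carrots + broccoli with both tight: 0.5611 servings and 3.258 servings → $2.51.
orange + banana: the both-tight solution has a negative serving — not a feasible corner.
orange + broccoli with both tight: 3.254 servings and 1.267 servings → $2.35.
banana + broccoli with both tight: 1.571 servings and 3.172 servings → $2.61.
The minimum over all feasible corners is $2.35.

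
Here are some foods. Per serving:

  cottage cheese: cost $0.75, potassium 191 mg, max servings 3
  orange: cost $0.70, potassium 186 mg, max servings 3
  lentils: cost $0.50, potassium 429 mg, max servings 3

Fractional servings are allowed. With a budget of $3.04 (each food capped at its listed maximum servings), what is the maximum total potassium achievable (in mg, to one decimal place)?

Potassium per dollar: lentils 858, orange 265.7, cottage cheese 254.7.
Take 3 servings of lentils: spends $1.50, +1287.0 mg potassium (running total 1287.0 mg).
Take 2.2 servings of orange: spends $1.54, +409.2 mg potassium (running total 1696.2 mg).
Filling greedily by potassium-per-dollar is optimal for one linear limit, giving 1696.2 mg.

1696.2 mg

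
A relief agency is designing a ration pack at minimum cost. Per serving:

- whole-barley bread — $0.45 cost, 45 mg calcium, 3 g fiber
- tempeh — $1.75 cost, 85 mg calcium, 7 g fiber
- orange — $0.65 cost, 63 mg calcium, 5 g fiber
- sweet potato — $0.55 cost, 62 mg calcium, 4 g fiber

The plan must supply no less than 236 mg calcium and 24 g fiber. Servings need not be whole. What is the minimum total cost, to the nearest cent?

The cheapest plan sits at a corner of the feasible region — with two constraints it uses at most two foods.
whole-barley bread only: max(236/45, 24/3) = 8 servings → $3.60.
tempeh only: max(236/85, 24/7) = 3.429 servings → $6.00.
orange only: max(236/63, 24/5) = 4.8 servings → $3.12.
sweet potato only: max(236/62, 24/4) = 6 servings → $3.30.
whole-barley bread + tempeh: intersection lies outside the first quadrant.
whole-barley bread + orange: intersection lies outside the first quadrant.
whole-barley bread + sweet potato: the both-tight solution has a negative serving — not a feasible corner.
tempeh + orange: the both-tight solution has a negative serving — not a feasible corner.
tempeh + sweet potato: the both-tight solution has a negative serving — not a feasible corner.
orange + sweet potato: the both-tight solution has a negative serving — not a feasible corner.
So the least-cost plan costs $3.12.

$3.12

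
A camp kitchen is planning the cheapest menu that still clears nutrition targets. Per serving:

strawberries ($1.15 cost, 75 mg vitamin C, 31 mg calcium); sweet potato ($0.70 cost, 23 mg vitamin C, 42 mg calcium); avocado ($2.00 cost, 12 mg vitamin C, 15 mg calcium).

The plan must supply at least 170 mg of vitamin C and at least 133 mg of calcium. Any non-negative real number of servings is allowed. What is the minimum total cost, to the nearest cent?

At the optimum either one food covers both requirements or two foods hit both targets exactly; no other combination can be cheaper.
strawberries only: max(170/75, 133/31) = 4.29 servings → $4.93.
sweet potato only: max(170/23, 133/42) = 7.391 servings → $5.17.
avocado only: max(170/12, 133/15) = 14.17 servings → $28.33.
strawberries + sweet potato with both tight: 1.675 servings and 1.931 servings → $3.28.
strawberries + avocado with both tight: 1.267 servings and 6.248 servings → $13.95.
sweet potato + avocado: the both-tight solution has a negative serving — not a feasible corner.
The minimum over all feasible corners is $3.28.

$3.28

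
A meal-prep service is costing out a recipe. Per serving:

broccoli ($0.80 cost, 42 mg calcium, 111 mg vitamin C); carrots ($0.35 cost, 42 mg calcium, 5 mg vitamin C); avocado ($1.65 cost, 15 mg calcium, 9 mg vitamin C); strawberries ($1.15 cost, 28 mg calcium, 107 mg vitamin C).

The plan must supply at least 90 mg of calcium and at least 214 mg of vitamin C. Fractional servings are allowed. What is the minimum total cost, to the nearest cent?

The cheapest plan sits at a corner of the feasible region — with two constraints it uses at most two foods.
broccoli only: max(90/42, 214/111) = 2.143 servings → $1.71.
carrots only: max(90/42, 214/5) = 42.8 servings → $14.98.
avocado only: max(90/15, 214/9) = 23.78 servings → $39.23.
strawberries only: max(90/28, 214/107) = 3.214 servings → $3.70.
broccoli + carrots with both tight: 1.918 servings and 0.2251 servings → $1.61.
broccoli + avocado with both tight: 1.865 servings and 0.7786 servings → $2.78.
broccoli + strawberries with both targets exact would need a negative amount; discard.
carrots + avocado: intersection lies outside the first quadrant.
carrots + strawberries with both tight: 0.8356 servings and 1.961 servings → $2.55.
avocado + strawberries with both tight: 2.689 servings and 1.774 servings → $6.48.
The minimum over all feasible corners is $1.61.

$1.61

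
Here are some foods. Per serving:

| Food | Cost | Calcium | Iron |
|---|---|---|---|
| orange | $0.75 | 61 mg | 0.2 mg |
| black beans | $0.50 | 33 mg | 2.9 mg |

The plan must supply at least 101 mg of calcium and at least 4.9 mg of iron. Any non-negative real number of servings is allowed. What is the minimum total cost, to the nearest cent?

$1.40

A basic optimal solution has at most two foods positive. Try each food alone and each pair with both targets met exactly.
orange only: max(101/61, 4.9/0.2) = 24.5 servings → $18.38.
black beans only: max(101/33, 4.9/2.9) = 3.061 servings → $1.53.
orange + black beans with both tight: 0.7704 servings and 1.637 servings → $1.40.
So the least-cost plan costs $1.40.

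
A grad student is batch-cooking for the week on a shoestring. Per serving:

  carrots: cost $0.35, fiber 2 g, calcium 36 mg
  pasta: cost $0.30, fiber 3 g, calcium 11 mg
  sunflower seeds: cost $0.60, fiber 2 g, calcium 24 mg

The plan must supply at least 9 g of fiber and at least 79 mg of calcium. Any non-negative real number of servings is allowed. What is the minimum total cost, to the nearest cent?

The cheapest plan sits at a corner of the feasible region — with two constraints it uses at most two foods.
carrots only: max(9/2, 79/36) = 4.5 servings → $1.57.
pasta only: max(9/3, 79/11) = 7.182 servings → $2.15.
sunflower seeds only: max(9/2, 79/24) = 4.5 servings → $2.70.
carrots + pasta with both tight: 1.605 servings and 1.93 servings → $1.14.
carrots + sunflower seeds: intersection lies outside the first quadrant.
pasta + sunflower seeds with both tight: 1.16 servings and 2.76 servings → $2.00.
The minimum over all feasible corners is $1.14.

$1.14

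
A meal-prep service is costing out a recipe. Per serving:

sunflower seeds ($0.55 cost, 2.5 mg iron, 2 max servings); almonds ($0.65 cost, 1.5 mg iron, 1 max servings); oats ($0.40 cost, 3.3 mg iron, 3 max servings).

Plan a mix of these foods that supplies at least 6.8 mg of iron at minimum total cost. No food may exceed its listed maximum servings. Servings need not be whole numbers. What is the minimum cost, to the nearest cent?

$0.82

Cost per mg of iron: oats $0.1212, sunflower seeds $0.2200, almonds $0.4333.
Take 2.061 servings of oats: +6.8 mg iron for $0.82 (total $0.82, still need 0.0 mg).
Greedy by cheapest-per-mg is optimal for a single linear constraint, so the minimum cost is $0.82.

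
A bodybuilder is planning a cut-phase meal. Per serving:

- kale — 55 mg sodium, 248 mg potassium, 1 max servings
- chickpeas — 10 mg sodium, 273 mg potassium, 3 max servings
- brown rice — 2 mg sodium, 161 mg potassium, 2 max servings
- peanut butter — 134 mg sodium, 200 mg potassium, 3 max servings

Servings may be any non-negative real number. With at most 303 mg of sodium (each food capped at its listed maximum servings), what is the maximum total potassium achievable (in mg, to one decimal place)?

1708.4 mg

Potassium per mg sodium: brown rice 80.5, chickpeas 27.3, kale 4.509, peanut butter 1.493.
Take 2 servings of brown rice: uses 4 mg sodium, +322.0 mg potassium (running total 322.0 mg).
Take 3 servings of chickpeas: uses 30 mg sodium, +819.0 mg potassium (running total 1141.0 mg).
Take 1 serving of kale: uses 55 mg sodium, +248.0 mg potassium (running total 1389.0 mg).
Take 1.597 servings of peanut butter: uses 214 mg sodium, +319.4 mg potassium (running total 1708.4 mg).
Greedy by best ratio exhausts the sodium allowance optimally: 1708.4 mg.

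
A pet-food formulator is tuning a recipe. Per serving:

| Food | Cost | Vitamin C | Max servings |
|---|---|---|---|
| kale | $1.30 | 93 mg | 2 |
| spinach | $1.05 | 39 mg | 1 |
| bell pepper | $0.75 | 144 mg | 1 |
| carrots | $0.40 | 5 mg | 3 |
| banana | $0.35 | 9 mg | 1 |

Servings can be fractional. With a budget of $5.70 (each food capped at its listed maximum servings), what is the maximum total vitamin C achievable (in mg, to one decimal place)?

389.9 mg

Vitamin C per dollar: bell pepper 192, kale 71.54, spinach 37.14, banana 25.71, carrots 12.5.
Take 1 serving of bell pepper: spends $0.75, +144.0 mg vitamin C (running total 144.0 mg).
Take 2 servings of kale: spends $2.60, +186.0 mg vitamin C (running total 330.0 mg).
Take 1 serving of spinach: spends $1.05, +39.0 mg vitamin C (running total 369.0 mg).
Take 1 serving of banana: spends $0.35, +9.0 mg vitamin C (running total 378.0 mg).
Take 2.375 servings of carrots: spends $0.95, +11.9 mg vitamin C (running total 389.9 mg).
Greedy by best ratio exhausts the cost allowance optimally: 389.9 mg.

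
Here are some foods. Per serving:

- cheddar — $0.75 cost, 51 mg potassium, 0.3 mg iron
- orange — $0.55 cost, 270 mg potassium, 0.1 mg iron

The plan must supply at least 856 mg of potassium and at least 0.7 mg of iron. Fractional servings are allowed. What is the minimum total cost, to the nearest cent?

For a min-cost LP with two ≥-constraints, a basic feasible solution has at most two positive variables.
cheddar only: max(856/51, 0.7/0.3) = 16.78 servings → $12.59.
orange only: max(856/270, 0.7/0.1) = 7 servings → $3.85.
cheddar + orange with both tight: 1.362 servings and 2.913 servings → $2.62.
So the least-cost plan costs $2.62.

$2.62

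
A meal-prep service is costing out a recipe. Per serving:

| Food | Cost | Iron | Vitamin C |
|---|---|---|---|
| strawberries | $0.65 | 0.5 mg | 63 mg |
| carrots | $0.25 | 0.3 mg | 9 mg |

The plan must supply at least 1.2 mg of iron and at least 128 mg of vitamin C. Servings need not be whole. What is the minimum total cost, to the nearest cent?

At the optimum either one food covers both requirements or two foods hit both targets exactly; no other combination can be cheaper.
strawberries only: max(1.2/0.5, 128/63) = 2.4 servings → $1.56.
carrots only: max(1.2/0.3, 128/9) = 14.22 servings → $3.56.
strawberries + carrots with both tight: 1.917 servings and 0.8056 servings → $1.45.
So the least-cost plan costs $1.45.

$1.45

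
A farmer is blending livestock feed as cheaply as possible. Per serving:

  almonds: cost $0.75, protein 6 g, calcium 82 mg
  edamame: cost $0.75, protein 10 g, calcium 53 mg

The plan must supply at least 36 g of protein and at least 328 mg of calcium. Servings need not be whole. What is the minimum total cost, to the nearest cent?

Two binding constraints pin down two serving amounts, so the optimal mix uses at most two foods. The candidates are each food alone (scaled to the tighter of protein/calcium) and each pair with both constraints tight.
almonds only: max(36/6, 328/82) = 6 servings → $4.50.
edamame only: max(36/10, 328/53) = 6.189 servings → $4.64.
almonds + edamame with both tight: 2.733 servings and 1.96 servings → $3.52.
Cheapest feasible corner: $3.52.

$3.52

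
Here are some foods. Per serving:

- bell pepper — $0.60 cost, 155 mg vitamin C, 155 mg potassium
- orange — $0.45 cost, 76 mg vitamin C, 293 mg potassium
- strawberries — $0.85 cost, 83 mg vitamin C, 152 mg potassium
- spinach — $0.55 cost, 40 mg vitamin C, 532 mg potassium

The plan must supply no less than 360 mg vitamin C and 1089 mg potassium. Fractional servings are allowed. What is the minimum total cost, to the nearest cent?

An LP optimum is at a vertex; with two nutrient constraints at most two foods are used. Check each candidate.
bell pepper only: max(360/155, 1089/155) = 7.026 servings → $4.22.
orange only: max(360/76, 1089/293) = 4.737 servings → $2.13.
strawberries only: max(360/83, 1089/152) = 7.164 servings → $6.09.
spinach only: max(360/40, 1089/532) = 9 servings → $4.95.
bell pepper + orange with both tight: 0.6754 servings and 3.359 servings → $1.92.
bell pepper + strawberries: the both-tight solution has a negative serving — not a feasible corner.
bell pepper + spinach with both tight: 1.94 servings and 1.482 servings → $1.98.
orange + strawberries with both tight: 2.794 servings and 1.779 servings → $2.77.
orange + spinach: the both-tight solution has a negative serving — not a feasible corner.
strawberries + spinach with both tight: 3.886 servings and 0.9367 servings → $3.82.
Cheapest feasible corner: $1.92.

$1.92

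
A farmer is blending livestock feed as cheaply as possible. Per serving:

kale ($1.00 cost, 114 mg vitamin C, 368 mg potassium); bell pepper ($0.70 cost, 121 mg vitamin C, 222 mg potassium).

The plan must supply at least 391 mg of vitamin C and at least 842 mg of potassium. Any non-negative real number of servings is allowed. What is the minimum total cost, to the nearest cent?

$2.53

kale only: max(391/114, 842/368) = 3.43 servings → $3.43.
bell pepper only: max(391/121, 842/222) = 3.793 servings → $2.65.
kale + bell pepper with both tight: 0.7846 servings and 2.492 servings → $2.53.
So the least-cost plan costs $2.53.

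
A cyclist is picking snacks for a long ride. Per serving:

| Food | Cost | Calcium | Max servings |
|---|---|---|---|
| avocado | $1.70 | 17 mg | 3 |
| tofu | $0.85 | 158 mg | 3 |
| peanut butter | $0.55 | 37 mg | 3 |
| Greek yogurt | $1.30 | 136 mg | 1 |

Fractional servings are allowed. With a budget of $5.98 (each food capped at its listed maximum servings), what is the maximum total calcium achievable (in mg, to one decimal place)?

725.8 mg

Calcium per dollar: tofu 185.9, Greek yogurt 104.6, peanut butter 67.27, avocado 10.
Take 3 servings of tofu: spends $2.55, +474.0 mg calcium (running total 474.0 mg).
Take 1 serving of Greek yogurt: spends $1.30, +136.0 mg calcium (running total 610.0 mg).
Take 3 servings of peanut butter: spends $1.65, +111.0 mg calcium (running total 721.0 mg).
Take 0.2824 servings of avocado: spends $0.48, +4.8 mg calcium (running total 725.8 mg).
Greedy by best ratio exhausts the cost allowance optimally: 725.8 mg.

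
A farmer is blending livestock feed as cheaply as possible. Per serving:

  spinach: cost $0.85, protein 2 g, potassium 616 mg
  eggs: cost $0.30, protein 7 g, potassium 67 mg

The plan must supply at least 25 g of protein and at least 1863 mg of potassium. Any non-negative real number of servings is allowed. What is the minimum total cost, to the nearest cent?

With two linear requirements the optimum uses one or two foods; enumerate the corners.
spinach only: max(25/2, 1863/616) = 12.5 servings → $10.62.
eggs only: max(25/7, 1863/67) = 27.81 servings → $8.34.
spinach + eggs with both tight: 2.72 servings and 2.794 servings → $3.15.
The minimum over all feasible corners is $3.15.

$3.15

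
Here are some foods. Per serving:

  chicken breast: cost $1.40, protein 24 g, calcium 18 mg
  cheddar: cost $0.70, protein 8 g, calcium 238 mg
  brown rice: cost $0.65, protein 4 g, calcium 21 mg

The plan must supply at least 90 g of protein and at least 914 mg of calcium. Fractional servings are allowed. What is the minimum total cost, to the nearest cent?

$6.10

This is a tiny linear program; its minimum lies at a vertex of the feasible set. List the vertices and price them.
chicken breast only: max(90/24, 914/18) = 50.78 servings → $71.09.
cheddar only: max(90/8, 914/238) = 11.25 servings → $7.88.
brown rice only: max(90/4, 914/21) = 43.52 servings → $28.29.
chicken breast + cheddar with both tight: 2.534 servings and 3.649 servings → $6.10.
chicken breast + brown rice: intersection lies outside the first quadrant.
cheddar + brown rice with both tight: 2.253 servings and 17.99 servings → $13.27.
The minimum over all feasible corners is $6.10.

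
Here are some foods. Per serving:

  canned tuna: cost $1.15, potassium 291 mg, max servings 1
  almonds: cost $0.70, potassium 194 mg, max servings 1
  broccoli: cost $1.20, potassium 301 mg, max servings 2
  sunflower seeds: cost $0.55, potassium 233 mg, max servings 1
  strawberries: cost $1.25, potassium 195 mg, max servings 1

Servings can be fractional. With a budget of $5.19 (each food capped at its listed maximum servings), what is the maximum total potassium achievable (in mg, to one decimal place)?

1380.8 mg

Potassium per dollar: sunflower seeds 423.6, almonds 277.1, canned tuna 253, broccoli 250.8, strawberries 156.
Take 1 serving of sunflower seeds: spends $0.55, +233.0 mg potassium (running total 233.0 mg).
Take 1 serving of almonds: spends $0.70, +194.0 mg potassium (running total 427.0 mg).
Take 1 serving of canned tuna: spends $1.15, +291.0 mg potassium (running total 718.0 mg).
Take 2 servings of broccoli: spends $2.40, +602.0 mg potassium (running total 1320.0 mg).
Take 0.312 servings of strawberries: spends $0.39, +60.8 mg potassium (running total 1380.8 mg).
Filling greedily by potassium-per-dollar is optimal for one linear limit, giving 1380.8 mg.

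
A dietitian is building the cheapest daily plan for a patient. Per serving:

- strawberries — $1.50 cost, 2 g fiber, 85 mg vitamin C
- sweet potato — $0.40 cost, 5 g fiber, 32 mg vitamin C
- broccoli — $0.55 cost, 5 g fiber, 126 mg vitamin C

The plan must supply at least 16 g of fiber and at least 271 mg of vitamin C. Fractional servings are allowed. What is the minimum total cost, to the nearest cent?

$1.55

A basic optimal solution has at most two foods positive. Try each food alone and each pair with both targets met exactly.
strawberries only: max(16/2, 271/85) = 8 servings → $12.00.
sweet potato only: max(16/5, 271/32) = 8.469 servings → $3.39.
broccoli only: max(16/5, 271/126) = 3.2 servings → $1.76.
strawberries + sweet potato with both tight: 2.335 servings and 2.266 servings → $4.41.
strawberries + broccoli: intersection lies outside the first quadrant.
sweet potato + broccoli with both tight: 1.406 servings and 1.794 servings → $1.55.
So the least-cost plan costs $1.55.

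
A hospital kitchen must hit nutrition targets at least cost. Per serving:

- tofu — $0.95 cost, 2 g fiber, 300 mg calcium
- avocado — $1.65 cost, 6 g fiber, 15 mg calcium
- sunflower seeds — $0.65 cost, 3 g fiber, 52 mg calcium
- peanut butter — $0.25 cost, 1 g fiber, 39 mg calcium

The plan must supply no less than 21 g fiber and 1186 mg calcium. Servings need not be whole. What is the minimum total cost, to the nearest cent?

For a min-cost LP with two ≥-constraints, a basic feasible solution has at most two positive variables.
tofu only: max(21/2, 1186/300) = 10.5 servings → $9.97.
avocado only: max(21/6, 1186/15) = 79.07 servings → $130.46.
sunflower seeds only: max(21/3, 1186/52) = 22.81 servings → $14.82.
peanut butter only: max(21/1, 1186/39) = 30.41 servings → $7.60.
tofu + avocado with both tight: 3.842 servings and 2.219 servings → $7.31.
tofu + sunflower seeds with both tight: 3.098 servings and 4.935 servings → $6.15.
tofu + peanut butter with both tight: 1.653 servings and 17.69 servings → $5.99.
avocado + sunflower seeds: intersection lies outside the first quadrant.
avocado + peanut butter with both targets exact would need a negative amount; discard.
sunflower seeds + peanut butter: intersection lies outside the first quadrant.
So the least-cost plan costs $5.99.

$5.99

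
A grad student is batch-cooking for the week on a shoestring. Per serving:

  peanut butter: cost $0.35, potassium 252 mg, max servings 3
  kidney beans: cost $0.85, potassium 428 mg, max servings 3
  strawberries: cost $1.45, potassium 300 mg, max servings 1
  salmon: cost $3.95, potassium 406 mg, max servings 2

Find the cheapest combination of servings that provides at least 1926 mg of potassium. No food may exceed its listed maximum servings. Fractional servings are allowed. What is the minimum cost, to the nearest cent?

Cost per mg of potassium: peanut butter $0.0014, kidney beans $0.0020, strawberries $0.0048, salmon $0.0097.
Take 3 servings of peanut butter: +756.0 mg potassium for $1.05 (total $1.05, still need 1170.0 mg).
Take 2.734 servings of kidney beans: +1170.0 mg potassium for $2.32 (total $3.37, still need 0.0 mg).
Filling from the cheapest source first is optimal under one linear minimum: $3.37.

$3.37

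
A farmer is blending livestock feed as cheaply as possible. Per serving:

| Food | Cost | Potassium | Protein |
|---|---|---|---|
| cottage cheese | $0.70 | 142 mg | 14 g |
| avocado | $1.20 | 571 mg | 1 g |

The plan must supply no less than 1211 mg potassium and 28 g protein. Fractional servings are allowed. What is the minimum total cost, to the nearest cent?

With two linear requirements the optimum uses one or two foods; enumerate the corners.
cottage cheese only: max(1211/142, 28/14) = 8.528 servings → $5.97.
avocado only: max(1211/571, 28/1) = 28 servings → $33.60.
cottage cheese + avocado with both tight: 1.882 servings and 1.653 servings → $3.30.
The minimum over all feasible corners is $3.30.

$3.30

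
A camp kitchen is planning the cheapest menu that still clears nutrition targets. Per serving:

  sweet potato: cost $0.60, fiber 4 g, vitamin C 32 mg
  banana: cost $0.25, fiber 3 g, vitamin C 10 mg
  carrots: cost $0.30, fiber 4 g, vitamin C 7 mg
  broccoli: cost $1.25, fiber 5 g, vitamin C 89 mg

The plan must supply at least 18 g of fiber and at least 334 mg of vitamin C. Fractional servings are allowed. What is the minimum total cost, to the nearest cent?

$4.69

This is a tiny linear program; its minimum lies at a vertex of the feasible set. List the vertices and price them.
sweet potato only: max(18/4, 334/32) = 10.44 servings → $6.26.
banana only: max(18/3, 334/10) = 33.4 servings → $8.35.
carrots only: max(18/4, 334/7) = 47.71 servings → $14.31.
broccoli only: max(18/5, 334/89) = 3.753 servings → $4.69.
sweet potato + banana: the both-tight solution has a negative serving — not a feasible corner.
sweet potato + carrots with both targets exact would need a negative amount; discard.
sweet potato + broccoli with both targets exact would need a negative amount; discard.
banana + carrots with both targets exact would need a negative amount; discard.
banana + broccoli: intersection lies outside the first quadrant.
carrots + broccoli: intersection lies outside the first quadrant.
The minimum over all feasible corners is $4.69.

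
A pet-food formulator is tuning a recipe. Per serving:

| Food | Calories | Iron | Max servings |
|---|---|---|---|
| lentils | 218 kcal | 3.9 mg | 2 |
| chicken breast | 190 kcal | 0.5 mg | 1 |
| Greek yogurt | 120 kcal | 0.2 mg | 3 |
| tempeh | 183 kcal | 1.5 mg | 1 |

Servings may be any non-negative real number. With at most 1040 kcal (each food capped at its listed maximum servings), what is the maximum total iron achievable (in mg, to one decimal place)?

Iron per kcal: lentils 0.01789, tempeh 0.008197, chicken breast 0.002632, Greek yogurt 0.001667.
Take 2 servings of lentils: uses 436 kcal, +7.8 mg iron (running total 7.8 mg).
Take 1 serving of tempeh: uses 183 kcal, +1.5 mg iron (running total 9.3 mg).
Take 1 serving of chicken breast: uses 190 kcal, +0.5 mg iron (running total 9.8 mg).
Take 1.925 servings of Greek yogurt: uses 231 kcal, +0.4 mg iron (running total 10.2 mg).
Greedy by best ratio exhausts the calories allowance optimally: 10.2 mg.

10.2 mg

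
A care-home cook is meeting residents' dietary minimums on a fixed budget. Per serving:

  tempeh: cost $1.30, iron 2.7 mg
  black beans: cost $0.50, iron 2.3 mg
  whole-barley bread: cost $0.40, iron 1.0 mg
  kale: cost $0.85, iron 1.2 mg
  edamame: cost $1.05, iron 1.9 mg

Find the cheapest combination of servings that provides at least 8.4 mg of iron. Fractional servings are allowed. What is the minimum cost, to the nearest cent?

$1.83

Cost per mg of iron: black beans $0.2174, whole-barley bread $0.4000, tempeh $0.4815, edamame $0.5526, kale $0.7083.
With no serving limits, use only black beans: 8.4 mg / 2.3 mg = 3.652 servings × $0.50 = $1.83.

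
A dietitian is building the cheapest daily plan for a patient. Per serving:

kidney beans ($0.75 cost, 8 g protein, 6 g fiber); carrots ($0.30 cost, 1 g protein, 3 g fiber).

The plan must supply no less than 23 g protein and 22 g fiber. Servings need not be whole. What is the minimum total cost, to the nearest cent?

$2.59

Compare the cost at each extreme point of the feasible region.
kidney beans only: max(23/8, 22/6) = 3.667 servings → $2.75.
carrots only: max(23/1, 22/3) = 23 servings → $6.90.
kidney beans + carrots with both tight: 2.611 servings and 2.111 servings → $2.59.
The minimum over all feasible corners is $2.59.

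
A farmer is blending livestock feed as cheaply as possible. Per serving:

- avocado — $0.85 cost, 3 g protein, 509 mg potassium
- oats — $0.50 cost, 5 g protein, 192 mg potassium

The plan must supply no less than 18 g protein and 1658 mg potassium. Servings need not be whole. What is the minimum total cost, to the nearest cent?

$3.15

The cheapest plan sits at a corner of the feasible region — with two constraints it uses at most two foods.
avocado only: max(18/3, 1658/509) = 6 servings → $5.10.
oats only: max(18/5, 1658/192) = 8.635 servings → $4.32.
avocado + oats with both tight: 2.455 servings and 2.127 servings → $3.15.
So the least-cost plan costs $3.15.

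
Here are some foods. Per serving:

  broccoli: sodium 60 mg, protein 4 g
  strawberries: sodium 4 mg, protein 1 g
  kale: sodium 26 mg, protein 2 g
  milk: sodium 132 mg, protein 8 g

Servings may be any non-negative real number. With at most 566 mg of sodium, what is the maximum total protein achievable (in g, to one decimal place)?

141.5 g

Protein per mg sodium: strawberries 0.25, kale 0.07692, broccoli 0.06667, milk 0.06061.
With no serving limits, spend the whole sodium allowance on strawberries: 566 mg / 4 mg × 1 g = 141.5 g.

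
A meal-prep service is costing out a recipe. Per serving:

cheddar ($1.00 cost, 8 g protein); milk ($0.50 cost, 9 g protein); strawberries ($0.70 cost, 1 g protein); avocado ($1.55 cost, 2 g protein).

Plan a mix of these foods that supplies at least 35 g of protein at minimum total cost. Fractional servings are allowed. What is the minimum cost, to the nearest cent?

$1.94

Cost per g of protein: milk $0.0556, cheddar $0.1250, strawberries $0.7000, avocado $0.7750.
With no serving limits, use only milk: 35 g / 9 g = 3.889 servings × $0.50 = $1.94.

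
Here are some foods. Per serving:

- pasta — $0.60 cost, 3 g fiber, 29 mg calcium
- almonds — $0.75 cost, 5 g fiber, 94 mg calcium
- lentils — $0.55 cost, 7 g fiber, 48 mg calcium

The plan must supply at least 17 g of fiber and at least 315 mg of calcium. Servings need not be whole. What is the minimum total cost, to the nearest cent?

This is a tiny linear program; its minimum lies at a vertex of the feasible set. List the vertices and price them.
pasta only: max(17/3, 315/29) = 10.86 servings → $6.52.
almonds only: max(17/5, 315/94) = 3.4 servings → $2.55.
lentils only: max(17/7, 315/48) = 6.562 servings → $3.61.
pasta + almonds with both tight: 0.1679 servings and 3.299 servings → $2.58.
pasta + lentils with both targets exact would need a negative amount; discard.
almonds + lentils with both tight: 3.323 servings and 0.05502 servings → $2.52.
So the least-cost plan costs $2.52.

$2.52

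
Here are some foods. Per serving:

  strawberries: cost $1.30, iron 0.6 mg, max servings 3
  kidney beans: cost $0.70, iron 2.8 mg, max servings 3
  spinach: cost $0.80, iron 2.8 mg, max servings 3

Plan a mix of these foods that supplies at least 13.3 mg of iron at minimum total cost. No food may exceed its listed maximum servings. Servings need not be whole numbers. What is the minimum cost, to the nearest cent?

$3.50

Cost per mg of iron: kidney beans $0.2500, spinach $0.2857, strawberries $2.1667.
Take 3 servings of kidney beans: +8.4 mg iron for $2.10 (total $2.10, still need 4.9 mg).
Take 1.75 servings of spinach: +4.9 mg iron for $1.40 (total $3.50, still need 0.0 mg).
Greedy by cheapest-per-mg is optimal for a single linear constraint, so the minimum cost is $3.50.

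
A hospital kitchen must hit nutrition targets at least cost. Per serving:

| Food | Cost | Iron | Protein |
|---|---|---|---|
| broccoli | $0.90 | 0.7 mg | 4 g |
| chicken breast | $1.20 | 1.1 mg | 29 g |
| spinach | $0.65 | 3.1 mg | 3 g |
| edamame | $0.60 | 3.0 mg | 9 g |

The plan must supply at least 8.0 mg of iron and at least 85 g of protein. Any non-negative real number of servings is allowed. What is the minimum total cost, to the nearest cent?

$3.93

For a min-cost LP with two ≥-constraints, a basic feasible solution has at most two positive variables.
broccoli only: max(8.0/0.7, 85/4) = 21.25 servings → $19.12.
chicken breast only: max(8.0/1.1, 85/29) = 7.273 servings → $8.73.
spinach only: max(8.0/3.1, 85/3) = 28.33 servings → $18.42.
edamame only: max(8.0/3.0, 85/9) = 9.444 servings → $5.67.
broccoli + chicken breast with both tight: 8.711 servings and 1.73 servings → $9.92.
broccoli + spinach with both targets exact would need a negative amount; discard.
broccoli + edamame: intersection lies outside the first quadrant.
chicken breast + spinach with both tight: 2.766 servings and 1.599 servings → $4.36.
chicken breast + edamame with both tight: 2.374 servings and 1.796 servings → $3.93.
spinach + edamame with both targets exact would need a negative amount; discard.
Cheapest feasible corner: $3.93.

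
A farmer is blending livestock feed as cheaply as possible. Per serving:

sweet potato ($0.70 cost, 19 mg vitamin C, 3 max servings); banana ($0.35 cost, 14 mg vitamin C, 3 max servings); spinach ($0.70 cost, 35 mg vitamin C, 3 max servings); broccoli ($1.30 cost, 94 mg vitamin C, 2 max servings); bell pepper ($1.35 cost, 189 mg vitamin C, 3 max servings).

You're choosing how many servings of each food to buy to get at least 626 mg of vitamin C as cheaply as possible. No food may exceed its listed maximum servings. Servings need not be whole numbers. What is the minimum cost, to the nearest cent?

Cost per mg of vitamin C: bell pepper $0.0071, broccoli $0.0138, spinach $0.0200, banana $0.0250, sweet potato $0.0368.
Take 3 servings of bell pepper: +567.0 mg vitamin C for $4.05 (total $4.05, still need 59.0 mg).
Take 0.6277 servings of broccoli: +59.0 mg vitamin C for $0.82 (total $4.87, still need 0.0 mg).
Filling from the cheapest source first is optimal under one linear minimum: $4.87.

$4.87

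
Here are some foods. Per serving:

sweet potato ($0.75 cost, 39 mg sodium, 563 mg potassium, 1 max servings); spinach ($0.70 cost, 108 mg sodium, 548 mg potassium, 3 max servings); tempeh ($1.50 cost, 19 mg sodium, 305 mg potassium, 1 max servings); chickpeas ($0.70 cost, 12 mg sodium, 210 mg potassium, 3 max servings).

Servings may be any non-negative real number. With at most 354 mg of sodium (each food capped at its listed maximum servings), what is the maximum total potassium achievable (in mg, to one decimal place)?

2817.3 mg

Potassium per mg sodium: chickpeas 17.5, tempeh 16.05, sweet potato 14.44, spinach 5.074.
Take 3 servings of chickpeas: uses 36 mg sodium, +630.0 mg potassium (running total 630.0 mg).
Take 1 serving of tempeh: uses 19 mg sodium, +305.0 mg potassium (running total 935.0 mg).
Take 1 serving of sweet potato: uses 39 mg sodium, +563.0 mg potassium (running total 1498.0 mg).
Take 2.407 servings of spinach: uses 260 mg sodium, +1319.3 mg potassium (running total 2817.3 mg).
Greedy by best ratio exhausts the sodium allowance optimally: 2817.3 mg.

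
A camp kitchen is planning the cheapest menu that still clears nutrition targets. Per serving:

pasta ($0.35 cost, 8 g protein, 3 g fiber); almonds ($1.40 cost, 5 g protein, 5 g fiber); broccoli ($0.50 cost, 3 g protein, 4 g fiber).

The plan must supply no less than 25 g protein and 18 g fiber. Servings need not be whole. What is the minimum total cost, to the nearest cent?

pasta only: max(25/8, 18/3) = 6 servings → $2.10.
almonds only: max(25/5, 18/5) = 5 servings → $7.00.
broccoli only: max(25/3, 18/4) = 8.333 servings → $4.17.
pasta + almonds with both tight: 1.4 servings and 2.76 servings → $4.35.
pasta + broccoli with both tight: 2 servings and 3 servings → $2.20.
almonds + broccoli with both targets exact would need a negative amount; discard.
So the least-cost plan costs $2.10.

$2.10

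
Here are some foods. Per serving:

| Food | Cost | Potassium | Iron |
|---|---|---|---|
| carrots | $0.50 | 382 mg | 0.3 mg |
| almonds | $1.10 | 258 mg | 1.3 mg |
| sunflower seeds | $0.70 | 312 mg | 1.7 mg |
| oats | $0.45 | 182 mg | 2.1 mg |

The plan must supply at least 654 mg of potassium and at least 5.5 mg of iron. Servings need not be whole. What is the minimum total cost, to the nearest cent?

At the optimum either one food covers both requirements or two foods hit both targets exactly; no other combination can be cheaper.
carrots only: max(654/382, 5.5/0.3) = 18.33 servings → $9.17.
almonds only: max(654/258, 5.5/1.3) = 4.231 servings → $4.65.
sunflower seeds only: max(654/312, 5.5/1.7) = 3.235 servings → $2.26.
oats only: max(654/182, 5.5/2.1) = 3.593 servings → $1.62.
carrots + almonds: intersection lies outside the first quadrant.
carrots + sunflower seeds with both targets exact would need a negative amount; discard.
carrots + oats with both tight: 0.4981 servings and 2.548 servings → $1.40.
almonds + sunflower seeds with both targets exact would need a negative amount; discard.
almonds + oats with both tight: 1.22 servings and 1.864 servings → $2.18.
sunflower seeds + oats with both tight: 1.077 servings and 1.747 servings → $1.54.
The minimum over all feasible corners is $1.40.

$1.40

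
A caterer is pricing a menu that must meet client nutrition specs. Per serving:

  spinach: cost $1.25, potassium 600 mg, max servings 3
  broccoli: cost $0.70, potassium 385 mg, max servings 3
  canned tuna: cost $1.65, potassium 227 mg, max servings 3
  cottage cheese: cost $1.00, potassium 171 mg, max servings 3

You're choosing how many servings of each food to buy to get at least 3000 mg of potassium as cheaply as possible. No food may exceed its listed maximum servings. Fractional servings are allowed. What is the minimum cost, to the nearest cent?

$6.11

Cost per mg of potassium: broccoli $0.0018, spinach $0.0021, cottage cheese $0.0058, canned tuna $0.0073.
Take 3 servings of broccoli: +1155.0 mg potassium for $2.10 (total $2.10, still need 1845.0 mg).
Take 3 servings of spinach: +1800.0 mg potassium for $3.75 (total $5.85, still need 45.0 mg).
Take 0.2632 servings of cottage cheese: +45.0 mg potassium for $0.26 (total $6.11, still need 0.0 mg).
Filling from the cheapest source first is optimal under one linear minimum: $6.11.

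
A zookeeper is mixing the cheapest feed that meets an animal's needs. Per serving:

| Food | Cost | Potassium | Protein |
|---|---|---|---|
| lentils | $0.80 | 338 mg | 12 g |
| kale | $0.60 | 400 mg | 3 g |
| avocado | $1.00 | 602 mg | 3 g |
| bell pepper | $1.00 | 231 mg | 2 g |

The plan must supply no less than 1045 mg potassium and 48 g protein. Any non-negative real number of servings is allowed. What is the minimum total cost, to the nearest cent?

$3.20

lentils only: max(1045/338, 48/12) = 4 servings → $3.20.
kale only: max(1045/400, 48/3) = 16 servings → $9.60.
avocado only: max(1045/602, 48/3) = 16 servings → $16.00.
bell pepper only: max(1045/231, 48/2) = 24 servings → $24.00.
lentils + kale: the both-tight solution has a negative serving — not a feasible corner.
lentils + avocado with both targets exact would need a negative amount; discard.
lentils + bell pepper: the both-tight solution has a negative serving — not a feasible corner.
kale + avocado: the both-tight solution has a negative serving — not a feasible corner.
kale + bell pepper: intersection lies outside the first quadrant.
avocado + bell pepper with both targets exact would need a negative amount; discard.
The minimum over all feasible corners is $3.20.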